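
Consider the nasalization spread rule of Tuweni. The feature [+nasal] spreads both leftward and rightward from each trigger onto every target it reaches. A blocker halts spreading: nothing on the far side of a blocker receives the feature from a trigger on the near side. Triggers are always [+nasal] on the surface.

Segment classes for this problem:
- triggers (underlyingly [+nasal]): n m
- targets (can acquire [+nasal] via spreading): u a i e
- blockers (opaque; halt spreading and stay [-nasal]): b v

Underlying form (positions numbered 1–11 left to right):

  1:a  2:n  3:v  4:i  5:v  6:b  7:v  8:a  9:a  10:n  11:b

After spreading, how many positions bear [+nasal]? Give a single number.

From /n/ at 2 rightward: 3 /v/ blocks.
From /n/ at 2 leftward: 1 /a/ → [+nasal]; word edge.
From /n/ at 10 rightward: 11 /b/ blocks.
From /n/ at 10 leftward: 9 /a/ → [+nasal]; 8 /a/ → [+nasal]; 7 /v/ blocks.
Target with no active source: position 4 stays [-nasal].
[+nasal] positions on the surface: 1 2 8 9 10.

5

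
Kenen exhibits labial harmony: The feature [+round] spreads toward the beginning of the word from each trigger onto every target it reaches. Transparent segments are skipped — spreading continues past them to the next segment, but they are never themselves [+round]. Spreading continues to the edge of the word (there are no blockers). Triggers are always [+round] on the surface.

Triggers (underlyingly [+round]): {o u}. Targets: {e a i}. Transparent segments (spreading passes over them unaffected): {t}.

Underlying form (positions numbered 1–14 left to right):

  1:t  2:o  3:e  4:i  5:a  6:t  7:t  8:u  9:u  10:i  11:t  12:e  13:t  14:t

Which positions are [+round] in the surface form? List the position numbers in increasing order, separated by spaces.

From /o/ at 2 leftward: 1 /t/ transparent; word edge.
From /u/ at 8 leftward: 7 /t/ transparent; 6 /t/ transparent; 5 /a/ → [+round]; 4 /i/ → [+round]; 3 /e/ → [+round]; 2 /o/ is itself a trigger — this domain ends here.
From /u/ at 9 leftward: 8 /u/ is itself a trigger — this domain ends here.
Targets with no active source: positions 10 12 stay [-round].

2 3 4 5 8 9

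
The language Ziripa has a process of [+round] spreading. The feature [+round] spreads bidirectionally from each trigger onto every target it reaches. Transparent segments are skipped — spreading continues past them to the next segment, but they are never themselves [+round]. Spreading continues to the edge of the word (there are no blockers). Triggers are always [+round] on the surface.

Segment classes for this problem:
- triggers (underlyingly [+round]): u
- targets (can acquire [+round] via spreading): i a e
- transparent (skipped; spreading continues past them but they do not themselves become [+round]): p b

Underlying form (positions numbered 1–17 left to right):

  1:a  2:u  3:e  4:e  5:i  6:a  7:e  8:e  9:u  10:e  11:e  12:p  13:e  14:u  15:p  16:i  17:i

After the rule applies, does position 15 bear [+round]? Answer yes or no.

From /u/ at 2 rightward: 3 /e/ → [+round]; 4 /e/ → [+round]; 5 /i/ → [+round]; 6 /a/ → [+round]; 7 /e/ → [+round]; 8 /e/ → [+round]; 9 /u/ is itself a trigger — this domain ends here.
From /u/ at 2 leftward: 1 /a/ → [+round]; word edge.
From /u/ at 9 rightward: 10 /e/ → [+round]; 11 /e/ → [+round]; 12 /p/ transparent; 13 /e/ → [+round]; 14 /u/ is itself a trigger — this domain ends here.
From /u/ at 9 leftward: 8 /e/ → [+round]; 7 /e/ → [+round]; 6 /a/ → [+round]; 5 /i/ → [+round]; 4 /e/ → [+round]; 3 /e/ → [+round]; 2 /u/ is itself a trigger — this domain ends here.
From /u/ at 14 rightward: 15 /p/ transparent; 16 /i/ → [+round]; 17 /i/ → [+round]; word edge.
From /u/ at 14 leftward: 13 /e/ → [+round]; 12 /p/ transparent; 11 /e/ → [+round]; 10 /e/ → [+round]; 9 /u/ is itself a trigger — this domain ends here.
[+round] positions on the surface: 1 2 3 4 5 6 7 8 9 10 11 13 14 16 17.

no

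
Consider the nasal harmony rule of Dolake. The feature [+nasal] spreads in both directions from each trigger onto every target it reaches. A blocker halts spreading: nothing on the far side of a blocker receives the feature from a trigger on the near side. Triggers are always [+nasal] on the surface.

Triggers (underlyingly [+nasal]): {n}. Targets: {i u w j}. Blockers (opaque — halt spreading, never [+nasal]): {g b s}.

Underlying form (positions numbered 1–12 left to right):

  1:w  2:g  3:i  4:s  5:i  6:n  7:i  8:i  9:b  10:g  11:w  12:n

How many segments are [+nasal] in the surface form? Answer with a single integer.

6

From /n/ at 6 rightward: 7 /i/ → [+nasal]; 8 /i/ → [+nasal]; 9 /b/ blocks.
From /n/ at 6 leftward: 5 /i/ → [+nasal]; 4 /s/ blocks.
From /n/ at 12 rightward: word edge.
From /n/ at 12 leftward: 11 /w/ → [+nasal]; 10 /g/ blocks.
Targets with no active source: positions 1 3 stay [-nasal].
[+nasal] positions on the surface: 5 6 7 8 11 12.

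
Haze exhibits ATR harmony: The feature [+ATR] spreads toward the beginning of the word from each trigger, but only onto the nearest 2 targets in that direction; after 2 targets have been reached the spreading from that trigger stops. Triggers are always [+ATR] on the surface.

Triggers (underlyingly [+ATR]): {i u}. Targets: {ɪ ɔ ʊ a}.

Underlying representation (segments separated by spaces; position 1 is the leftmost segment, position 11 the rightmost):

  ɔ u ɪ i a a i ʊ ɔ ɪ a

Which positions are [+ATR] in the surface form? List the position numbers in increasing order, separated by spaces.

From /u/ at 2 leftward: 1 /ɔ/ → [+ATR]; word edge.
From /i/ at 4 leftward: 3 /ɪ/ → [+ATR]; 2 /u/ is itself a trigger — this domain ends here.
From /i/ at 7 leftward: 6 /a/ → [+ATR]; 5 /a/ → [+ATR]; bound reached.
Targets with no active source: positions 8 9 10 11 stay [-ATR].

1 2 3 4 5 6 7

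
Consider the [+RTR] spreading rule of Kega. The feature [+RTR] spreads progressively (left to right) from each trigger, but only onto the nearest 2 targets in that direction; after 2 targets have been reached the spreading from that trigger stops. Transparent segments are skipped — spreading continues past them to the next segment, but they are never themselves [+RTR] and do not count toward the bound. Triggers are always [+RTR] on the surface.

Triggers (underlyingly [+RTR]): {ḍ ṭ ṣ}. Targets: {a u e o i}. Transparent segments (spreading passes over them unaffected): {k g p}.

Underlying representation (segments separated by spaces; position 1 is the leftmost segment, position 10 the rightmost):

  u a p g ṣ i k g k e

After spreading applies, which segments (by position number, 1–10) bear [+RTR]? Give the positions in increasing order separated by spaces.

From /ṣ/ at 5 rightward: 6 /i/ → [+RTR]; 7 /k/ transparent; 8 /g/ transparent; 9 /k/ transparent; 10 /e/ → [+RTR]; bound reached.
Targets with no active source: positions 1 2 stay [-emphatic].

5 6 10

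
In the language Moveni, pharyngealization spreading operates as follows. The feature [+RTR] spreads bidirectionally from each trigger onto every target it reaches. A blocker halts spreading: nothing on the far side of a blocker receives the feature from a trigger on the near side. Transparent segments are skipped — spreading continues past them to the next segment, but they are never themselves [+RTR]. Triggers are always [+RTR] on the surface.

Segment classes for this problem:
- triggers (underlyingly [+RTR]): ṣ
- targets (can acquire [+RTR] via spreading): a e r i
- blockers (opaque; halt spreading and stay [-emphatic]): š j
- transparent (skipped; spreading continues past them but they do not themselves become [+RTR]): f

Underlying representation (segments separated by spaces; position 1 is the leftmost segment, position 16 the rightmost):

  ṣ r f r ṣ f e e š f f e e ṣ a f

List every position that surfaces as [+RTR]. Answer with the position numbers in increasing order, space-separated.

From /ṣ/ at 1 rightward: 2 /r/ → [+RTR]; 3 /f/ transparent; 4 /r/ → [+RTR]; 5 /ṣ/ is itself a trigger — this domain ends here.
From /ṣ/ at 1 leftward: word edge.
From /ṣ/ at 5 rightward: 6 /f/ transparent; 7 /e/ → [+RTR]; 8 /e/ → [+RTR]; 9 /š/ blocks.
From /ṣ/ at 5 leftward: 4 /r/ → [+RTR]; 3 /f/ transparent; 2 /r/ → [+RTR]; 1 /ṣ/ is itself a trigger — this domain ends here.
From /ṣ/ at 14 rightward: 15 /a/ → [+RTR]; 16 /f/ transparent; word edge.
From /ṣ/ at 14 leftward: 13 /e/ → [+RTR]; 12 /e/ → [+RTR]; 11 /f/ transparent; 10 /f/ transparent; 9 /š/ blocks.

1 2 4 5 7 8 12 13 14 15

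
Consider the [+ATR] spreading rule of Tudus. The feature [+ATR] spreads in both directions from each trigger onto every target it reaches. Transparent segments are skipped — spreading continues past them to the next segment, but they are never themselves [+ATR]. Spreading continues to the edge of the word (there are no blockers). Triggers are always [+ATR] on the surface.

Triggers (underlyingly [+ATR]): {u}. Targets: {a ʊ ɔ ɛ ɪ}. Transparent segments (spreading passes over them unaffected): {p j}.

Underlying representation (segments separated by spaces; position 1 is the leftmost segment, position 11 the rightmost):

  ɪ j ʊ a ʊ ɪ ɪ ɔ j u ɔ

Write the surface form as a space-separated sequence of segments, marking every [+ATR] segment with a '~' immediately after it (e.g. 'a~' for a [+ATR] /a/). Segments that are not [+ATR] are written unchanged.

ɪ~ j ʊ~ a~ ʊ~ ɪ~ ɪ~ ɔ~ j u~ ɔ~

From /u/ at 10 rightward: 11 /ɔ/ → [+ATR]; word edge.
From /u/ at 10 leftward: 9 /j/ transparent; 8 /ɔ/ → [+ATR]; 7 /ɪ/ → [+ATR]; 6 /ɪ/ → [+ATR]; 5 /ʊ/ → [+ATR]; 4 /a/ → [+ATR]; 3 /ʊ/ → [+ATR]; 2 /j/ transparent; 1 /ɪ/ → [+ATR]; word edge.
[+ATR] positions on the surface: 1 3 4 5 6 7 8 10 11.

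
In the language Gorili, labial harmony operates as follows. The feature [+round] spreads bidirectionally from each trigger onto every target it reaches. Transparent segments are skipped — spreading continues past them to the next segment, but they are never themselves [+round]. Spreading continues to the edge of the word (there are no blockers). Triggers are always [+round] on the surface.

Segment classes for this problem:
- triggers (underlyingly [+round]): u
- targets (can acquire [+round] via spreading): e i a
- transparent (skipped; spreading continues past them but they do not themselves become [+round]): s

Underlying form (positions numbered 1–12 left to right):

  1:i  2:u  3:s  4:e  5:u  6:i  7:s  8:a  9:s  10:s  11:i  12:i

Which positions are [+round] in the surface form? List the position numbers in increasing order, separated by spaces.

From /u/ at 2 rightward: 3 /s/ transparent; 4 /e/ → [+round]; 5 /u/ is itself a trigger — this domain ends here.
From /u/ at 2 leftward: 1 /i/ → [+round]; word edge.
From /u/ at 5 rightward: 6 /i/ → [+round]; 7 /s/ transparent; 8 /a/ → [+round]; 9 /s/ transparent; 10 /s/ transparent; 11 /i/ → [+round]; 12 /i/ → [+round]; word edge.
From /u/ at 5 leftward: 4 /e/ → [+round]; 3 /s/ transparent; 2 /u/ is itself a trigger — this domain ends here.

1 2 4 5 6 8 11 12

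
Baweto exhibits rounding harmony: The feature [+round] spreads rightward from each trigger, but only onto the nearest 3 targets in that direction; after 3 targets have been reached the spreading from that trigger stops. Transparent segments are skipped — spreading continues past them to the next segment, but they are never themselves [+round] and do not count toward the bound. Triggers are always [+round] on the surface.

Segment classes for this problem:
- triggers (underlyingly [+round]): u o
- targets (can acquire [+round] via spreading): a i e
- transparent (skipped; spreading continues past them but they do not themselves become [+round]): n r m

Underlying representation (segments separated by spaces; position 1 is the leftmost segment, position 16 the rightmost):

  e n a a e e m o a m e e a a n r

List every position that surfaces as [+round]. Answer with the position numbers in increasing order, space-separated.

From /o/ at 8 rightward: 9 /a/ → [+round]; 10 /m/ transparent; 11 /e/ → [+round]; 12 /e/ → [+round]; bound reached.
Targets with no active source: positions 1 3 4 5 6 13 14 stay [-round].

8 9 11 12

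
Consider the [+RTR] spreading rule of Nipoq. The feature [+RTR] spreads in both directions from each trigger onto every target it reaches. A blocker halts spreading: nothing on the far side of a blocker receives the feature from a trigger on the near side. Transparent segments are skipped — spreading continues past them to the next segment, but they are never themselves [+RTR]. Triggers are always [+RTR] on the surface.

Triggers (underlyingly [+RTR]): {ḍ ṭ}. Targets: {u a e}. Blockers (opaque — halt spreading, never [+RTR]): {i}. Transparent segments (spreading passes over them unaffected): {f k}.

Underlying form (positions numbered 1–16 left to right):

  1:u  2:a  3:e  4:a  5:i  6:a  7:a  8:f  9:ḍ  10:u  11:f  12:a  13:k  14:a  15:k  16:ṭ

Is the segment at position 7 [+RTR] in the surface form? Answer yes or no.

yes

From /ḍ/ at 9 rightward: 10 /u/ → [+RTR]; 11 /f/ transparent; 12 /a/ → [+RTR]; 13 /k/ transparent; 14 /a/ → [+RTR]; 15 /k/ transparent; 16 /ṭ/ is itself a trigger — this domain ends here.
From /ḍ/ at 9 leftward: 8 /f/ transparent; 7 /a/ → [+RTR]; 6 /a/ → [+RTR]; 5 /i/ blocks.
From /ṭ/ at 16 rightward: word edge.
From /ṭ/ at 16 leftward: 15 /k/ transparent; 14 /a/ → [+RTR]; 13 /k/ transparent; 12 /a/ → [+RTR]; 11 /f/ transparent; 10 /u/ → [+RTR]; 9 /ḍ/ is itself a trigger — this domain ends here.
Targets with no active source: positions 1 2 3 4 stay [-emphatic].
[+RTR] positions on the surface: 6 7 9 10 12 14 16.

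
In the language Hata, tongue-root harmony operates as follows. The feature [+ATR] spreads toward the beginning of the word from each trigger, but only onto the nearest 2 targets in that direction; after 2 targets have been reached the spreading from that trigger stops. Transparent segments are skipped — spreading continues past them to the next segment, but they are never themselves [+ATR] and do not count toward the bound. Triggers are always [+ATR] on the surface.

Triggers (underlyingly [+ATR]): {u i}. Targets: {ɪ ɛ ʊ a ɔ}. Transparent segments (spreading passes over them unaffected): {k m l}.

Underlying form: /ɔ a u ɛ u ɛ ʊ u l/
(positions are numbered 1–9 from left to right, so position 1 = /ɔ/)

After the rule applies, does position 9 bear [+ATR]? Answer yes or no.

no

From /u/ at 3 leftward: 2 /a/ → [+ATR]; 1 /ɔ/ → [+ATR]; bound reached.
From /u/ at 5 leftward: 4 /ɛ/ → [+ATR]; 3 /u/ is itself a trigger — this domain ends here.
From /u/ at 8 leftward: 7 /ʊ/ → [+ATR]; 6 /ɛ/ → [+ATR]; bound reached.
[+ATR] positions on the surface: 1 2 3 4 5 6 7 8.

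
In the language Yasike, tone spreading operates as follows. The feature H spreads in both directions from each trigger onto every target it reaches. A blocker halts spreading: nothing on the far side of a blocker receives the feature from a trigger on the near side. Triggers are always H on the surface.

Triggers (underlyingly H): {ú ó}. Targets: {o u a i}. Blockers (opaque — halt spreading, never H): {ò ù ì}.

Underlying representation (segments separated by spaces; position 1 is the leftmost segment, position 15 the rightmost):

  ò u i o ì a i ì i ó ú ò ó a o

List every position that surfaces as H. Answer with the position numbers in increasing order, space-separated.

9 10 11 13 14 15

From /ó/ at 10 rightward: 11 /ú/ is itself a trigger — this domain ends here.
From /ó/ at 10 leftward: 9 /i/ → H; 8 /ì/ blocks.
From /ú/ at 11 rightward: 12 /ò/ blocks.
From /ú/ at 11 leftward: 10 /ó/ is itself a trigger — this domain ends here.
From /ó/ at 13 rightward: 14 /a/ → H; 15 /o/ → H; word edge.
From /ó/ at 13 leftward: 12 /ò/ blocks.
Targets with no active source: positions 2 3 4 6 7 stay [-high tone].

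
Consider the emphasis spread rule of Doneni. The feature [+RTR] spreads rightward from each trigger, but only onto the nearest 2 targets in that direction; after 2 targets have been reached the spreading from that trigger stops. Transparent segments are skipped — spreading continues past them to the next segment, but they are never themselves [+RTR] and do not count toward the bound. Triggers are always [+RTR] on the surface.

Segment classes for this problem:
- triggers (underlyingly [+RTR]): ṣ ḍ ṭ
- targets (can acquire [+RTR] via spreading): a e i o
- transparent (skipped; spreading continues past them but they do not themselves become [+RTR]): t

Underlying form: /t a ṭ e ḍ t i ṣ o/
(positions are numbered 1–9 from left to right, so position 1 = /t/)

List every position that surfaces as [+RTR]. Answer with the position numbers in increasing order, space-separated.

3 4 5 7 8 9

From /ṭ/ at 3 rightward: 4 /e/ → [+RTR]; 5 /ḍ/ is itself a trigger — this domain ends here.
From /ḍ/ at 5 rightward: 6 /t/ transparent; 7 /i/ → [+RTR]; 8 /ṣ/ is itself a trigger — this domain ends here.
From /ṣ/ at 8 rightward: 9 /o/ → [+RTR]; word edge.
Target with no active source: position 2 stays [-emphatic].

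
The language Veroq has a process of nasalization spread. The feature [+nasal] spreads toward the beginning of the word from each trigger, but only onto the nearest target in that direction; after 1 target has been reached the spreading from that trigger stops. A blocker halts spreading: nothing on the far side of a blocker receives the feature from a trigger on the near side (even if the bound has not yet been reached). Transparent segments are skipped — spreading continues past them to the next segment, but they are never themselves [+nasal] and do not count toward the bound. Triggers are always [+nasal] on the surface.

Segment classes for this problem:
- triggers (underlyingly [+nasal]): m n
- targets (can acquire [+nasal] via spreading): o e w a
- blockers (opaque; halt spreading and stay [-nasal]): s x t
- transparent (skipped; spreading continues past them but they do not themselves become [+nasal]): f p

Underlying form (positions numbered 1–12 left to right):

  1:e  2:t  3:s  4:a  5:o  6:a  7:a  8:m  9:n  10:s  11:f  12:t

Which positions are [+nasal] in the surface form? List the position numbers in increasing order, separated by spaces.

From /m/ at 8 leftward: 7 /a/ → [+nasal]; bound reached.
From /n/ at 9 leftward: 8 /m/ is itself a trigger — this domain ends here.
Targets with no active source: positions 1 4 5 6 stay [-nasal].

7 8 9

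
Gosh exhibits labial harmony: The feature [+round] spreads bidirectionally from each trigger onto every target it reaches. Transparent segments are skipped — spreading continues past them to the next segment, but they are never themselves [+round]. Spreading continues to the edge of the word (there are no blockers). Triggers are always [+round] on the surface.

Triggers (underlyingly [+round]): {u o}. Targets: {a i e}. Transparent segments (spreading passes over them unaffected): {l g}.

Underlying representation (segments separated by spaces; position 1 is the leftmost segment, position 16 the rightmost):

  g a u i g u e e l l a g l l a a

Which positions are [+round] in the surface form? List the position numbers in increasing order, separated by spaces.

From /u/ at 3 rightward: 4 /i/ → [+round]; 5 /g/ transparent; 6 /u/ is itself a trigger — this domain ends here.
From /u/ at 3 leftward: 2 /a/ → [+round]; 1 /g/ transparent; word edge.
From /u/ at 6 rightward: 7 /e/ → [+round]; 8 /e/ → [+round]; 9 /l/ transparent; 10 /l/ transparent; 11 /a/ → [+round]; 12 /g/ transparent; 13 /l/ transparent; 14 /l/ transparent; 15 /a/ → [+round]; 16 /a/ → [+round]; word edge.
From /u/ at 6 leftward: 5 /g/ transparent; 4 /i/ → [+round]; 3 /u/ is itself a trigger — this domain ends here.

2 3 4 6 7 8 11 15 16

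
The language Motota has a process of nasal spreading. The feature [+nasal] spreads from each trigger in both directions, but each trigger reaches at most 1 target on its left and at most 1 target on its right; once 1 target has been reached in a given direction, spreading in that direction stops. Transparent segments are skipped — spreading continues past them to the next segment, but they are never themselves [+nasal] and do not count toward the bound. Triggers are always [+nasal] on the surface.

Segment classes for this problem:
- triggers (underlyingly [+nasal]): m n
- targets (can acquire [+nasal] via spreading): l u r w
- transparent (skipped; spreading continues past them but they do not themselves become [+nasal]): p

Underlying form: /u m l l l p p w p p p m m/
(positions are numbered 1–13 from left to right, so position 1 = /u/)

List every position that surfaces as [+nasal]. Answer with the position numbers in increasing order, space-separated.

From /m/ at 2 rightward: 3 /l/ → [+nasal]; bound reached.
From /m/ at 2 leftward: 1 /u/ → [+nasal]; bound reached.
From /m/ at 12 rightward: 13 /m/ is itself a trigger — this domain ends here.
From /m/ at 12 leftward: 11 /p/ transparent; 10 /p/ transparent; 9 /p/ transparent; 8 /w/ → [+nasal]; bound reached.
From /m/ at 13 rightward: word edge.
From /m/ at 13 leftward: 12 /m/ is itself a trigger — this domain ends here.
Targets with no active source: positions 4 5 stay [-nasal].

1 2 3 8 12 13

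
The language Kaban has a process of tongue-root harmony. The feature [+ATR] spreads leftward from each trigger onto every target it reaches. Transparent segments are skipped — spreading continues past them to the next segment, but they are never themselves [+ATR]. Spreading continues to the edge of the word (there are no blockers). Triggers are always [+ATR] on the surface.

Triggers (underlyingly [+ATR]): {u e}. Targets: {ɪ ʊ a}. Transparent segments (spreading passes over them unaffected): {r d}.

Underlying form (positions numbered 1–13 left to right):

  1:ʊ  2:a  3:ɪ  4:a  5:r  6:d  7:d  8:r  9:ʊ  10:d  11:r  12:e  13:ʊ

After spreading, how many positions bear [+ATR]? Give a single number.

6

From /e/ at 12 leftward: 11 /r/ transparent; 10 /d/ transparent; 9 /ʊ/ → [+ATR]; 8 /r/ transparent; 7 /d/ transparent; 6 /d/ transparent; 5 /r/ transparent; 4 /a/ → [+ATR]; 3 /ɪ/ → [+ATR]; 2 /a/ → [+ATR]; 1 /ʊ/ → [+ATR]; word edge.
Target with no active source: position 13 stays [-ATR].
[+ATR] positions on the surface: 1 2 3 4 9 12.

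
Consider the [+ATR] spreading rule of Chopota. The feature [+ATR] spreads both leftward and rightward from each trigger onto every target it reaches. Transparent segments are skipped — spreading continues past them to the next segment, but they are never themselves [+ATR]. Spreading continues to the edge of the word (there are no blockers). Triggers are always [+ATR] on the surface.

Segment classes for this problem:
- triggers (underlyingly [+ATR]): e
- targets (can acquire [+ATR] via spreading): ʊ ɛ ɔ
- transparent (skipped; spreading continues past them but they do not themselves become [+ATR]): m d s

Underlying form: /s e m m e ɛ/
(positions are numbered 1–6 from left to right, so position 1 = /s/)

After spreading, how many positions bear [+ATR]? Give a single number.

From /e/ at 2 rightward: 3 /m/ transparent; 4 /m/ transparent; 5 /e/ is itself a trigger — this domain ends here.
From /e/ at 2 leftward: 1 /s/ transparent; word edge.
From /e/ at 5 rightward: 6 /ɛ/ → [+ATR]; word edge.
From /e/ at 5 leftward: 4 /m/ transparent; 3 /m/ transparent; 2 /e/ is itself a trigger — this domain ends here.
[+ATR] positions on the surface: 2 5 6.

3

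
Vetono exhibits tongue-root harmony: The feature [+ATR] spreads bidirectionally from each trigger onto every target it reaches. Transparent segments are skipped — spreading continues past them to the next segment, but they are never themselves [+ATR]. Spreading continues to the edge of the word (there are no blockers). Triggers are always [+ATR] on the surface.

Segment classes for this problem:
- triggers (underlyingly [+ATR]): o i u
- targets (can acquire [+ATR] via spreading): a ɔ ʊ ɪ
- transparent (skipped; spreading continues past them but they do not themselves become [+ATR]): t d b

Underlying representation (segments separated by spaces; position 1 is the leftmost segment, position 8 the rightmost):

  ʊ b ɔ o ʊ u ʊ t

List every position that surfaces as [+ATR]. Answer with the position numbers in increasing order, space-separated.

From /o/ at 4 rightward: 5 /ʊ/ → [+ATR]; 6 /u/ is itself a trigger — this domain ends here.
From /o/ at 4 leftward: 3 /ɔ/ → [+ATR]; 2 /b/ transparent; 1 /ʊ/ → [+ATR]; word edge.
From /u/ at 6 rightward: 7 /ʊ/ → [+ATR]; 8 /t/ transparent; word edge.
From /u/ at 6 leftward: 5 /ʊ/ → [+ATR]; 4 /o/ is itself a trigger — this domain ends here.

1 3 4 5 6 7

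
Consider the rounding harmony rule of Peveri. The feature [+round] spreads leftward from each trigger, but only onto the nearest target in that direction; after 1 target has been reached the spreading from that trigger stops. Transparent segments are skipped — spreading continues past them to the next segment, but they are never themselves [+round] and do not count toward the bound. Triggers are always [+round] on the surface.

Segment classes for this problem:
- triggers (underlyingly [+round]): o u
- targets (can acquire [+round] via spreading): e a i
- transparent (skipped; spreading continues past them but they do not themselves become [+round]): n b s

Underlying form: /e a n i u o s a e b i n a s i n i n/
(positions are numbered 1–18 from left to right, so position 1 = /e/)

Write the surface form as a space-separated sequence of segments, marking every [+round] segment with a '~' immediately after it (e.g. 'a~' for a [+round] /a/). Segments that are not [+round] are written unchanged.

e a n i~ u~ o~ s a e b i n a s i n i n

From /u/ at 5 leftward: 4 /i/ → [+round]; bound reached.
From /o/ at 6 leftward: 5 /u/ is itself a trigger — this domain ends here.
Targets with no active source: positions 1 2 8 9 11 13 15 17 stay [-round].
[+round] positions on the surface: 4 5 6.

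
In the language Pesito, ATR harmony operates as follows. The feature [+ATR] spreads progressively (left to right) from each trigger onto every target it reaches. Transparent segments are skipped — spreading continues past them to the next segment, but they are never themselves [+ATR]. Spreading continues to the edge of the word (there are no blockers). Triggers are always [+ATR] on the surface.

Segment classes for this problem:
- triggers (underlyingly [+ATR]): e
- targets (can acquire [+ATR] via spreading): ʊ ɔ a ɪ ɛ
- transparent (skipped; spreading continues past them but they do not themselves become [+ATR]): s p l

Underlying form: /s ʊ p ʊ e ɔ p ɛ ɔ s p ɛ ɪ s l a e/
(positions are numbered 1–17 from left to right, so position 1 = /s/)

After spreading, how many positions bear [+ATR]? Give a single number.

8

From /e/ at 5 rightward: 6 /ɔ/ → [+ATR]; 7 /p/ transparent; 8 /ɛ/ → [+ATR]; 9 /ɔ/ → [+ATR]; 10 /s/ transparent; 11 /p/ transparent; 12 /ɛ/ → [+ATR]; 13 /ɪ/ → [+ATR]; 14 /s/ transparent; 15 /l/ transparent; 16 /a/ → [+ATR]; 17 /e/ is itself a trigger — this domain ends here.
From /e/ at 17 rightward: word edge.
Targets with no active source: positions 2 4 stay [-ATR].
[+ATR] positions on the surface: 5 6 8 9 12 13 16 17.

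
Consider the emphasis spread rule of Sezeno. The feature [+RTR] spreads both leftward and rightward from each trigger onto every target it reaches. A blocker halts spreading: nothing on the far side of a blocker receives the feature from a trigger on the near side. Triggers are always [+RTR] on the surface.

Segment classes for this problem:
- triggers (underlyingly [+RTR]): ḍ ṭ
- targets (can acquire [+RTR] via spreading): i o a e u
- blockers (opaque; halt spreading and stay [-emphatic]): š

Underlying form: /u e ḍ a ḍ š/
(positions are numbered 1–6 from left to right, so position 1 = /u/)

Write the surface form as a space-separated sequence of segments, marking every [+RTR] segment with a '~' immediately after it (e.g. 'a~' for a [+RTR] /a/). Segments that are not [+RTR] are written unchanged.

u~ e~ ḍ~ a~ ḍ~ š

From /ḍ/ at 3 rightward: 4 /a/ → [+RTR]; 5 /ḍ/ is itself a trigger — this domain ends here.
From /ḍ/ at 3 leftward: 2 /e/ → [+RTR]; 1 /u/ → [+RTR]; word edge.
From /ḍ/ at 5 rightward: 6 /š/ blocks.
From /ḍ/ at 5 leftward: 4 /a/ → [+RTR]; 3 /ḍ/ is itself a trigger — this domain ends here.
[+RTR] positions on the surface: 1 2 3 4 5.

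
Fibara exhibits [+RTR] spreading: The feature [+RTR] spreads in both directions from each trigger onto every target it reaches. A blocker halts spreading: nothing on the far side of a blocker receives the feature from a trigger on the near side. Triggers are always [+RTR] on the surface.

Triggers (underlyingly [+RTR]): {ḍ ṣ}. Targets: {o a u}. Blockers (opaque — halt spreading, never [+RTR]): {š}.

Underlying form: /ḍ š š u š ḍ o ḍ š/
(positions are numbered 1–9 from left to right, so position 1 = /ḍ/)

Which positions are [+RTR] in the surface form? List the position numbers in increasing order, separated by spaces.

1 6 7 8

From /ḍ/ at 1 rightward: 2 /š/ blocks.
From /ḍ/ at 1 leftward: word edge.
From /ḍ/ at 6 rightward: 7 /o/ → [+RTR]; 8 /ḍ/ is itself a trigger — this domain ends here.
From /ḍ/ at 6 leftward: 5 /š/ blocks.
From /ḍ/ at 8 rightward: 9 /š/ blocks.
From /ḍ/ at 8 leftward: 7 /o/ → [+RTR]; 6 /ḍ/ is itself a trigger — this domain ends here.
Target with no active source: position 4 stays [-emphatic].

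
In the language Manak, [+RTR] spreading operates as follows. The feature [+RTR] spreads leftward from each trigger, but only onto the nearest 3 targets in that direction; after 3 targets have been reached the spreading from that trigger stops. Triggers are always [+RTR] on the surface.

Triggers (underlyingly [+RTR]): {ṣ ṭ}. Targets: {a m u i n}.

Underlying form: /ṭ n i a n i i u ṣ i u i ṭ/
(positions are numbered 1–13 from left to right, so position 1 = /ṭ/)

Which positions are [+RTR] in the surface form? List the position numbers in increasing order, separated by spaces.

1 6 7 8 9 10 11 12 13

From /ṭ/ at 1 leftward: word edge.
From /ṣ/ at 9 leftward: 8 /u/ → [+RTR]; 7 /i/ → [+RTR]; 6 /i/ → [+RTR]; bound reached.
From /ṭ/ at 13 leftward: 12 /i/ → [+RTR]; 11 /u/ → [+RTR]; 10 /i/ → [+RTR]; bound reached.
Targets with no active source: positions 2 3 4 5 stay [-emphatic].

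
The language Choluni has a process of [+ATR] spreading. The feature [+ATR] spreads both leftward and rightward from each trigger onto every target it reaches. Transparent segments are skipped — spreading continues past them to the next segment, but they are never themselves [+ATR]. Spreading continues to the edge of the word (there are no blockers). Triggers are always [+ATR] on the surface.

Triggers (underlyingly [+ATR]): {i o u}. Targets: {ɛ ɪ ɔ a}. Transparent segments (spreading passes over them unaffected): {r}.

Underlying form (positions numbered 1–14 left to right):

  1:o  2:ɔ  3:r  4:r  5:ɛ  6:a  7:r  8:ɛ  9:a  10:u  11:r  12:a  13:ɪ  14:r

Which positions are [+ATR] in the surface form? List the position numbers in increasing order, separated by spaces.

1 2 5 6 8 9 10 12 13

From /o/ at 1 rightward: 2 /ɔ/ → [+ATR]; 3 /r/ transparent; 4 /r/ transparent; 5 /ɛ/ → [+ATR]; 6 /a/ → [+ATR]; 7 /r/ transparent; 8 /ɛ/ → [+ATR]; 9 /a/ → [+ATR]; 10 /u/ is itself a trigger — this domain ends here.
From /o/ at 1 leftward: word edge.
From /u/ at 10 rightward: 11 /r/ transparent; 12 /a/ → [+ATR]; 13 /ɪ/ → [+ATR]; 14 /r/ transparent; word edge.
From /u/ at 10 leftward: 9 /a/ → [+ATR]; 8 /ɛ/ → [+ATR]; 7 /r/ transparent; 6 /a/ → [+ATR]; 5 /ɛ/ → [+ATR]; 4 /r/ transparent; 3 /r/ transparent; 2 /ɔ/ → [+ATR]; 1 /o/ is itself a trigger — this domain ends here.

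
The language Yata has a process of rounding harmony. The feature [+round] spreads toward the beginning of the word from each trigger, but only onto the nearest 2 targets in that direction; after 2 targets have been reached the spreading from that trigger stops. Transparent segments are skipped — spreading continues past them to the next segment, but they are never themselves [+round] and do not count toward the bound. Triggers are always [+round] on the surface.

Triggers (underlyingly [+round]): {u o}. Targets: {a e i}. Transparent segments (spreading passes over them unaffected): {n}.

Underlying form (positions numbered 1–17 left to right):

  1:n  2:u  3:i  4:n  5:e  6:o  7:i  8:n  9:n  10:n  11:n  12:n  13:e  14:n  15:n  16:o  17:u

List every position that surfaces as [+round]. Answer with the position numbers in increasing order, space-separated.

2 3 5 6 7 13 16 17

From /u/ at 2 leftward: 1 /n/ transparent; word edge.
From /o/ at 6 leftward: 5 /e/ → [+round]; 4 /n/ transparent; 3 /i/ → [+round]; bound reached.
From /o/ at 16 leftward: 15 /n/ transparent; 14 /n/ transparent; 13 /e/ → [+round]; 12 /n/ transparent; 11 /n/ transparent; 10 /n/ transparent; 9 /n/ transparent; 8 /n/ transparent; 7 /i/ → [+round]; bound reached.
From /u/ at 17 leftward: 16 /o/ is itself a trigger — this domain ends here.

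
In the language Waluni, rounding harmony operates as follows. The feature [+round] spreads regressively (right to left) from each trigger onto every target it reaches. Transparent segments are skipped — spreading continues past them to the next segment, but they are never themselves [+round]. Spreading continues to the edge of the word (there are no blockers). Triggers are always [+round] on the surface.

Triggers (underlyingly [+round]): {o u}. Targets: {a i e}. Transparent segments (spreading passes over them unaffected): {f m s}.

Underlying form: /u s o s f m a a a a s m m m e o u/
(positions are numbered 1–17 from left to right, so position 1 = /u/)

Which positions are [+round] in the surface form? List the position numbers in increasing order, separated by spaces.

From /u/ at 1 leftward: word edge.
From /o/ at 3 leftward: 2 /s/ transparent; 1 /u/ is itself a trigger — this domain ends here.
From /o/ at 16 leftward: 15 /e/ → [+round]; 14 /m/ transparent; 13 /m/ transparent; 12 /m/ transparent; 11 /s/ transparent; 10 /a/ → [+round]; 9 /a/ → [+round]; 8 /a/ → [+round]; 7 /a/ → [+round]; 6 /m/ transparent; 5 /f/ transparent; 4 /s/ transparent; 3 /o/ is itself a trigger — this domain ends here.
From /u/ at 17 leftward: 16 /o/ is itself a trigger — this domain ends here.

1 3 7 8 9 10 15 16 17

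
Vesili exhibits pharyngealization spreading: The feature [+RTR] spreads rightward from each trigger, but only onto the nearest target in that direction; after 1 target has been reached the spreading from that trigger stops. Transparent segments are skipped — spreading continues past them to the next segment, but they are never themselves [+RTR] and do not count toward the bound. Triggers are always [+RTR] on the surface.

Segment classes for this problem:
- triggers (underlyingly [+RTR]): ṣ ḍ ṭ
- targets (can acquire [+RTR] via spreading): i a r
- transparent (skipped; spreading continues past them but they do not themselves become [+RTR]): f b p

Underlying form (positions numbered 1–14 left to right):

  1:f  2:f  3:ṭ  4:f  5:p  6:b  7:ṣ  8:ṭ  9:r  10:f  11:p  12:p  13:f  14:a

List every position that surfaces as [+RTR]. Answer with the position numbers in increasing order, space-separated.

3 7 8 9

From /ṭ/ at 3 rightward: 4 /f/ transparent; 5 /p/ transparent; 6 /b/ transparent; 7 /ṣ/ is itself a trigger — this domain ends here.
From /ṣ/ at 7 rightward: 8 /ṭ/ is itself a trigger — this domain ends here.
From /ṭ/ at 8 rightward: 9 /r/ → [+RTR]; bound reached.
Target with no active source: position 14 stays [-emphatic].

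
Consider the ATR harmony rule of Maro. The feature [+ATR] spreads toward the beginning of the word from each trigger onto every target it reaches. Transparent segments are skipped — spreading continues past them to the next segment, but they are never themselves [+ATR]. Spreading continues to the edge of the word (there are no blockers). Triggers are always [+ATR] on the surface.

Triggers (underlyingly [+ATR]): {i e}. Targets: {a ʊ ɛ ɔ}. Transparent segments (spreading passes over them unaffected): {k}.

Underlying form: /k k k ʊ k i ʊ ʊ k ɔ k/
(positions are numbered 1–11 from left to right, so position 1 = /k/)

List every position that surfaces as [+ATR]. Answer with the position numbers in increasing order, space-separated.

From /i/ at 6 leftward: 5 /k/ transparent; 4 /ʊ/ → [+ATR]; 3 /k/ transparent; 2 /k/ transparent; 1 /k/ transparent; word edge.
Targets with no active source: positions 7 8 10 stay [-ATR].

4 6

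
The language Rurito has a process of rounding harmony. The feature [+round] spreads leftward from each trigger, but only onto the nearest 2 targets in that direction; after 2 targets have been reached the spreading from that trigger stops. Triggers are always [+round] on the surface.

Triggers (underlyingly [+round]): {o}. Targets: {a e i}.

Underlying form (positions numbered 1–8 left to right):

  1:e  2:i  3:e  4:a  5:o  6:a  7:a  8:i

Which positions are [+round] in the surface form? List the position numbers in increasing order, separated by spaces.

3 4 5

From /o/ at 5 leftward: 4 /a/ → [+round]; 3 /e/ → [+round]; bound reached.
Targets with no active source: positions 1 2 6 7 8 stay [-round].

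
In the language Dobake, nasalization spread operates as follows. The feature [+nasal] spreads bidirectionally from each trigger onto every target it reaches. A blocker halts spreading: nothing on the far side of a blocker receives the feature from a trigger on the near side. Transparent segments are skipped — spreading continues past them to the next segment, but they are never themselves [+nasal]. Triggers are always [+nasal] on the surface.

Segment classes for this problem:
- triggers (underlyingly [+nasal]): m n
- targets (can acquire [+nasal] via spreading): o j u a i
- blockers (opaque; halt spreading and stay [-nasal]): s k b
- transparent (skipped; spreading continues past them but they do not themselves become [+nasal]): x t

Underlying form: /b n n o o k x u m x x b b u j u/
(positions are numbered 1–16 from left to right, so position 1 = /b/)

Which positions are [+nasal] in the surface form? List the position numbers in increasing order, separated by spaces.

From /n/ at 2 rightward: 3 /n/ is itself a trigger — this domain ends here.
From /n/ at 2 leftward: 1 /b/ blocks.
From /n/ at 3 rightward: 4 /o/ → [+nasal]; 5 /o/ → [+nasal]; 6 /k/ blocks.
From /n/ at 3 leftward: 2 /n/ is itself a trigger — this domain ends here.
From /m/ at 9 rightward: 10 /x/ transparent; 11 /x/ transparent; 12 /b/ blocks.
From /m/ at 9 leftward: 8 /u/ → [+nasal]; 7 /x/ transparent; 6 /k/ blocks.
Targets with no active source: positions 14 15 16 stay [-nasal].

2 3 4 5 8 9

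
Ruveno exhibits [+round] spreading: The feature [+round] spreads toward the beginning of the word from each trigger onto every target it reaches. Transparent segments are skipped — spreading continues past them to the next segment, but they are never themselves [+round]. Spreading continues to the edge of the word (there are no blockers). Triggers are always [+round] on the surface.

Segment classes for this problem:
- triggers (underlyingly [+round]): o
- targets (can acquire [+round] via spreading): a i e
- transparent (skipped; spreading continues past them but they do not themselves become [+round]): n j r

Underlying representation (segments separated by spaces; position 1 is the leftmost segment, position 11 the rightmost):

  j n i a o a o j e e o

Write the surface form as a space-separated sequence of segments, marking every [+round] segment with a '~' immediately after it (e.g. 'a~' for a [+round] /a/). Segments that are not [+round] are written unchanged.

From /o/ at 5 leftward: 4 /a/ → [+round]; 3 /i/ → [+round]; 2 /n/ transparent; 1 /j/ transparent; word edge.
From /o/ at 7 leftward: 6 /a/ → [+round]; 5 /o/ is itself a trigger — this domain ends here.
From /o/ at 11 leftward: 10 /e/ → [+round]; 9 /e/ → [+round]; 8 /j/ transparent; 7 /o/ is itself a trigger — this domain ends here.
[+round] positions on the surface: 3 4 5 6 7 9 10 11.

j n i~ a~ o~ a~ o~ j e~ e~ o~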